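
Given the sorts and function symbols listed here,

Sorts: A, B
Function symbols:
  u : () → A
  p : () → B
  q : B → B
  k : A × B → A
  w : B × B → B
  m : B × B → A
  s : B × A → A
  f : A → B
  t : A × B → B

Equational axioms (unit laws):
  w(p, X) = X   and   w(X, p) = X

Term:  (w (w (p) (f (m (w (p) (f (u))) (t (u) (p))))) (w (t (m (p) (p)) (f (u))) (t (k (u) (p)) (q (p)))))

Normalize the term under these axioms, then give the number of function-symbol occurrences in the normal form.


1. (w (w (p) (f (m (w (p) (f (u))) (t (u) (p))))) (w (t (m (p) (p)) (f (u))) (t (k (u) (p)) (q (p)))))  →  (w (f (m (w (p) (f (u))) (t (u) (p)))) (w (t (m (p) (p)) (f (u))) (t (k (u) (p)) (q (p)))))
2. (w (f (m (w (p) (f (u))) (t (u) (p)))) (w (t (m (p) (p)) (f (u))) (t (k (u) (p)) (q (p)))))  →  (w (f (m (f (u)) (t (u) (p)))) (w (t (m (p) (p)) (f (u))) (t (k (u) (p)) (q (p)))))
normal form: (w (f (m (f (u)) (t (u) (p)))) (w (t (m (p) (p)) (f (u))) (t (k (u) (p)) (q (p)))))

size = 21


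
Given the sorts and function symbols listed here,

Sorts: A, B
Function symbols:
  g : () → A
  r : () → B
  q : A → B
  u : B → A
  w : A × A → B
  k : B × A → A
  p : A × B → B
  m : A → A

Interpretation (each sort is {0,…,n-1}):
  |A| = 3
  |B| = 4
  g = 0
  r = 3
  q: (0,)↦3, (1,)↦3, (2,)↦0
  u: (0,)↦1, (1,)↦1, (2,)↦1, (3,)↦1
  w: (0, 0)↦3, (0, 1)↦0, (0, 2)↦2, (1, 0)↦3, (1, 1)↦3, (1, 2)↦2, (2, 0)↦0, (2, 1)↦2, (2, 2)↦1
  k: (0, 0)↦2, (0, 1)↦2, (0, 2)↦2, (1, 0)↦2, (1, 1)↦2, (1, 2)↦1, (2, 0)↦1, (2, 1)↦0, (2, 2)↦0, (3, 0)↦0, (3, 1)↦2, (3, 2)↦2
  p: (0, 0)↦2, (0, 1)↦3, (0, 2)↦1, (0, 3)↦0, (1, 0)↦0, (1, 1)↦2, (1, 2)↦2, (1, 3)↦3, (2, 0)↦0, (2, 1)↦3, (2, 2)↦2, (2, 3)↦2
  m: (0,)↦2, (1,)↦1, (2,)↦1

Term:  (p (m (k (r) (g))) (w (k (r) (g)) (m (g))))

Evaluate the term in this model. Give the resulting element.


value = 2

  r = 3
  g = 0
  (k (r) (g)) = k(3, 0) = 0
  (m (k (r) (g))) = m(0,) = 2
  r = 3
  g = 0
  (k (r) (g)) = k(3, 0) = 0
  g = 0
  (m (g)) = m(0,) = 2
  (w (k (r) (g)) (m (g))) = w(0, 2) = 2
  (p (m (k (r) (g))) (w (k (r) (g)) (m (g)))) = p(2, 2) = 2


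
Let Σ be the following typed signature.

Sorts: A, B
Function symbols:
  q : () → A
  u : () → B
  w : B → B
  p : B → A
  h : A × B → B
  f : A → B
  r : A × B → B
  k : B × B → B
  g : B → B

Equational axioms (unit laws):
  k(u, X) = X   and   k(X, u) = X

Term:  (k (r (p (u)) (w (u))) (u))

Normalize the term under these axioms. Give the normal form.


1. (k (r (p (u)) (w (u))) (u))  →  (r (p (u)) (w (u)))

normal form = (r (p (u)) (w (u)))


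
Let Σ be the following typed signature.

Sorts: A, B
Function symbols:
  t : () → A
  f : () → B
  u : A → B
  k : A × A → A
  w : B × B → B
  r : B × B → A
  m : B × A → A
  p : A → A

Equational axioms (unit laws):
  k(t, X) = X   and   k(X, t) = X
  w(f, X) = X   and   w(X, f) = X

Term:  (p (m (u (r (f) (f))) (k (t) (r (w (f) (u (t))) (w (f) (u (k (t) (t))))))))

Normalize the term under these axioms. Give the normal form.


1. (p (m (u (r (f) (f))) (k (t) (r (w (f) (u (t))) (w (f) (u (k (t) (t))))))))  →  (p (m (u (r (f) (f))) (r (w (f) (u (t))) (w (f) (u (k (t) (t)))))))
2. (p (m (u (r (f) (f))) (r (w (f) (u (t))) (w (f) (u (k (t) (t)))))))  →  (p (m (u (r (f) (f))) (r (u (t)) (w (f) (u (k (t) (t)))))))
3. (p (m (u (r (f) (f))) (r (u (t)) (w (f) (u (k (t) (t)))))))  →  (p (m (u (r (f) (f))) (r (u (t)) (u (k (t) (t))))))
4. (p (m (u (r (f) (f))) (r (u (t)) (u (k (t) (t))))))  →  (p (m (u (r (f) (f))) (r (u (t)) (u (t)))))

normal form = (p (m (u (r (f) (f))) (r (u (t)) (u (t)))))


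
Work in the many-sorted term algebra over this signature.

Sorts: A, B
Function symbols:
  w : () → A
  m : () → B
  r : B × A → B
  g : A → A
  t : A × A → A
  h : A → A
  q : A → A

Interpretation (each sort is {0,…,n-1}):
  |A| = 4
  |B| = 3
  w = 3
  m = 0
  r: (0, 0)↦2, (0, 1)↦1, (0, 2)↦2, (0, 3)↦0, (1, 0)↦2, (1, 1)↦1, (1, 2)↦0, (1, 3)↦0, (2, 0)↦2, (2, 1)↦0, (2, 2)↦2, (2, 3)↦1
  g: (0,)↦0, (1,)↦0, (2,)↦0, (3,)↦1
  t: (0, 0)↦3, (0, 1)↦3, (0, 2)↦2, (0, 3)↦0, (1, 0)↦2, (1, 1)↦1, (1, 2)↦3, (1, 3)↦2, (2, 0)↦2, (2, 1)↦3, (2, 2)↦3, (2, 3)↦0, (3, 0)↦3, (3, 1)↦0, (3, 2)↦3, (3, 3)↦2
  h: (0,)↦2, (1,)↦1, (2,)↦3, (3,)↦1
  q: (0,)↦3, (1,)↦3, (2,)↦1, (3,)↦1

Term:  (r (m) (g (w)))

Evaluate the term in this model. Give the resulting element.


  m = 0
  w = 3
  (g (w)) = g(3,) = 1
  (r (m) (g (w))) = r(0, 1) = 1

value = 1


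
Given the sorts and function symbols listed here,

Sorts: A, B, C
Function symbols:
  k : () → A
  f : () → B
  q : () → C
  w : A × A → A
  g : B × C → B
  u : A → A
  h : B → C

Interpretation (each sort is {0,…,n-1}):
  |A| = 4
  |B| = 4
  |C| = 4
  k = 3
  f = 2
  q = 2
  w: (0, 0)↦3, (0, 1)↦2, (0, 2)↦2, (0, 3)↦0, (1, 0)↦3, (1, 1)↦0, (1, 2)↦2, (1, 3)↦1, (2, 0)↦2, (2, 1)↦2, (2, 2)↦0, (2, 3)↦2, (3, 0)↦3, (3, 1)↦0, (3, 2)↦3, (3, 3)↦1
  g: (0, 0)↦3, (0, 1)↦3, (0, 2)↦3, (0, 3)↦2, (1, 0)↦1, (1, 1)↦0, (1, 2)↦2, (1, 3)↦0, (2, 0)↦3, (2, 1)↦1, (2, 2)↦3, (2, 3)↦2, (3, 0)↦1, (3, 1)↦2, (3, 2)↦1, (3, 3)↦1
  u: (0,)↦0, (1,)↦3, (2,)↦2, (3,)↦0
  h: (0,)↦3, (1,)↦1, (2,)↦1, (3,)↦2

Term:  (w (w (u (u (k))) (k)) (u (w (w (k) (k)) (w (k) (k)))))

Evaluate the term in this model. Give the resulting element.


value = 3

  k = 3
  (u (k)) = u(3,) = 0
  (u (u (k))) = u(0,) = 0
  k = 3
  (w (u (u (k))) (k)) = w(0, 3) = 0
  k = 3
  k = 3
  (w (k) (k)) = w(3, 3) = 1
  k = 3
  k = 3
  (w (k) (k)) = w(3, 3) = 1
  (w (w (k) (k)) (w (k) (k))) = w(1, 1) = 0
  (u (w (w (k) (k)) (w (k) (k)))) = u(0,) = 0
  (w (w (u (u (k))) (k)) (u (w (w (k) (k)) (w (k) (k))))) = w(0, 0) = 3


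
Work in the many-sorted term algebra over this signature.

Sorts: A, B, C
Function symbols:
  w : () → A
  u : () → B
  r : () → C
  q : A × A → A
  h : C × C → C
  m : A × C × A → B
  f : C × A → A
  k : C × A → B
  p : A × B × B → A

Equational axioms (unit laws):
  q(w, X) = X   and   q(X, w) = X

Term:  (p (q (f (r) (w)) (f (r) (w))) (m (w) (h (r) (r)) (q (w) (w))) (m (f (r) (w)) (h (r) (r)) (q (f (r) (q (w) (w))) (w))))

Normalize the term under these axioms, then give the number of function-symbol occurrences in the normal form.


1. (p (q (f (r) (w)) (f (r) (w))) (m (w) (h (r) (r)) (q (w) (w))) (m (f (r) (w)) (h (r) (r)) (q (f (r) (q (w) (w))) (w))))  →  (p (q (f (r) (w)) (f (r) (w))) (m (w) (h (r) (r)) (w)) (m (f (r) (w)) (h (r) (r)) (q (f (r) (q (w) (w))) (w))))
2. (p (q (f (r) (w)) (f (r) (w))) (m (w) (h (r) (r)) (w)) (m (f (r) (w)) (h (r) (r)) (q (f (r) (q (w) (w))) (w))))  →  (p (q (f (r) (w)) (f (r) (w))) (m (w) (h (r) (r)) (w)) (m (f (r) (w)) (h (r) (r)) (f (r) (q (w) (w)))))
3. (p (q (f (r) (w)) (f (r) (w))) (m (w) (h (r) (r)) (w)) (m (f (r) (w)) (h (r) (r)) (f (r) (q (w) (w)))))  →  (p (q (f (r) (w)) (f (r) (w))) (m (w) (h (r) (r)) (w)) (m (f (r) (w)) (h (r) (r)) (f (r) (w))))
normal form: (p (q (f (r) (w)) (f (r) (w))) (m (w) (h (r) (r)) (w)) (m (f (r) (w)) (h (r) (r)) (f (r) (w))))

size = 24


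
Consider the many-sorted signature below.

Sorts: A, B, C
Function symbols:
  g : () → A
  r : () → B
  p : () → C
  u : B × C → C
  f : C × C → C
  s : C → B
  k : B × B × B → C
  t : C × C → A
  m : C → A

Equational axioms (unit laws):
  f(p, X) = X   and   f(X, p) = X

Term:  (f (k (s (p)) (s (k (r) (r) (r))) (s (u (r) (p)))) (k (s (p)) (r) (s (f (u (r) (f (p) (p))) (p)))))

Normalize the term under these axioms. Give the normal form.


normal form = (f (k (s (p)) (s (k (r) (r) (r))) (s (u (r) (p)))) (k (s (p)) (r) (s (u (r) (p)))))

1. (f (k (s (p)) (s (k (r) (r) (r))) (s (u (r) (p)))) (k (s (p)) (r) (s (f (u (r) (f (p) (p))) (p)))))  →  (f (k (s (p)) (s (k (r) (r) (r))) (s (u (r) (p)))) (k (s (p)) (r) (s (u (r) (f (p) (p))))))
2. (f (k (s (p)) (s (k (r) (r) (r))) (s (u (r) (p)))) (k (s (p)) (r) (s (u (r) (f (p) (p))))))  →  (f (k (s (p)) (s (k (r) (r) (r))) (s (u (r) (p)))) (k (s (p)) (r) (s (u (r) (p)))))


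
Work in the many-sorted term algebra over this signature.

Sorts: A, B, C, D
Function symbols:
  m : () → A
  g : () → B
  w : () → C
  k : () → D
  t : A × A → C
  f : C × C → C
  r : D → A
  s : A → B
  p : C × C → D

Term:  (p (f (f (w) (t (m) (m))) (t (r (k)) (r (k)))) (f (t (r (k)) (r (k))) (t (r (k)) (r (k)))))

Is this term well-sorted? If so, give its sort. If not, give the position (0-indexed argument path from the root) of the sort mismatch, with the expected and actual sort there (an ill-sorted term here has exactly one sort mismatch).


well-sorted; sort = D

      (w) : C
        (m) : A
        (m) : A
      (t (m) (m)) : C
    (f (w) (t (m) (m))) : C
        (k) : D
      (r (k)) : A
        (k) : D
      (r (k)) : A
    (t (r (k)) (r (k))) : C
  (f (f (w) (t (m) (m))) (t (r (k)) (r (k)))) : C
        (k) : D
      (r (k)) : A
        (k) : D
      (r (k)) : A
    (t (r (k)) (r (k))) : C
        (k) : D
      (r (k)) : A
        (k) : D
      (r (k)) : A
    (t (r (k)) (r (k))) : C
  (f (t (r (k)) (r (k))) (t (r (k)) (r (k)))) : C
(p (f (f (w) (t (m) (m))) (t (r (k)) (r (k)))) (f (t (r (k)) (r (k))) (t (r (k)) (r (k))))) : D


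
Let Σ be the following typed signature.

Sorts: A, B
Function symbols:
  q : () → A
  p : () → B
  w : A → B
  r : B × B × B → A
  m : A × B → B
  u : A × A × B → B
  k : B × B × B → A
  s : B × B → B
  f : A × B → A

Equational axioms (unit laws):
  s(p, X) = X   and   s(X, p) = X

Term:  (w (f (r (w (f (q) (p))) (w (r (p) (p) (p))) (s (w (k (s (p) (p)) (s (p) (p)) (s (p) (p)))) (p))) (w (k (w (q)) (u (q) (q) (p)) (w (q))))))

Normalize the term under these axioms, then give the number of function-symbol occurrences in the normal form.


size = 27

1. (w (f (r (w (f (q) (p))) (w (r (p) (p) (p))) (s (w (k (s (p) (p)) (s (p) (p)) (s (p) (p)))) (p))) (w (k (w (q)) (u (q) (q) (p)) (w (q))))))  →  (w (f (r (w (f (q) (p))) (w (r (p) (p) (p))) (w (k (s (p) (p)) (s (p) (p)) (s (p) (p))))) (w (k (w (q)) (u (q) (q) (p)) (w (q))))))
2. (w (f (r (w (f (q) (p))) (w (r (p) (p) (p))) (w (k (s (p) (p)) (s (p) (p)) (s (p) (p))))) (w (k (w (q)) (u (q) (q) (p)) (w (q))))))  →  (w (f (r (w (f (q) (p))) (w (r (p) (p) (p))) (w (k (p) (s (p) (p)) (s (p) (p))))) (w (k (w (q)) (u (q) (q) (p)) (w (q))))))
3. (w (f (r (w (f (q) (p))) (w (r (p) (p) (p))) (w (k (p) (s (p) (p)) (s (p) (p))))) (w (k (w (q)) (u (q) (q) (p)) (w (q))))))  →  (w (f (r (w (f (q) (p))) (w (r (p) (p) (p))) (w (k (p) (p) (s (p) (p))))) (w (k (w (q)) (u (q) (q) (p)) (w (q))))))
4. (w (f (r (w (f (q) (p))) (w (r (p) (p) (p))) (w (k (p) (p) (s (p) (p))))) (w (k (w (q)) (u (q) (q) (p)) (w (q))))))  →  (w (f (r (w (f (q) (p))) (w (r (p) (p) (p))) (w (k (p) (p) (p)))) (w (k (w (q)) (u (q) (q) (p)) (w (q))))))
normal form: (w (f (r (w (f (q) (p))) (w (r (p) (p) (p))) (w (k (p) (p) (p)))) (w (k (w (q)) (u (q) (q) (p)) (w (q))))))


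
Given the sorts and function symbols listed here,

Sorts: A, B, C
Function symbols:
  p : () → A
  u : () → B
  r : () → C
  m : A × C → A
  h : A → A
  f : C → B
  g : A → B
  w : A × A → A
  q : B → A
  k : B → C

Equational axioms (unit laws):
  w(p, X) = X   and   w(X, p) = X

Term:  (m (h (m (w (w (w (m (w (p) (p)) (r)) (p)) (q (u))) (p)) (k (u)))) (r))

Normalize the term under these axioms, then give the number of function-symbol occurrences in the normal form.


size = 12

1. (m (h (m (w (w (w (m (w (p) (p)) (r)) (p)) (q (u))) (p)) (k (u)))) (r))  →  (m (h (m (w (w (m (w (p) (p)) (r)) (p)) (q (u))) (k (u)))) (r))
2. (m (h (m (w (w (m (w (p) (p)) (r)) (p)) (q (u))) (k (u)))) (r))  →  (m (h (m (w (m (w (p) (p)) (r)) (q (u))) (k (u)))) (r))
3. (m (h (m (w (m (w (p) (p)) (r)) (q (u))) (k (u)))) (r))  →  (m (h (m (w (m (p) (r)) (q (u))) (k (u)))) (r))
normal form: (m (h (m (w (m (p) (r)) (q (u))) (k (u)))) (r))


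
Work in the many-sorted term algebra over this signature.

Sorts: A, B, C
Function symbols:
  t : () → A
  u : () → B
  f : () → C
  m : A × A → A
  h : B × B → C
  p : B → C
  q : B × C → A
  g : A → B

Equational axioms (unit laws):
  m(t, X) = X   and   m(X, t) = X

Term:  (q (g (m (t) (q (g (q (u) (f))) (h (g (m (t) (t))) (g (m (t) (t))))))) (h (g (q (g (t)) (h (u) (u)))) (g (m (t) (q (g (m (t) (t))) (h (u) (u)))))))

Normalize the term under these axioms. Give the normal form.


normal form = (q (g (q (g (q (u) (f))) (h (g (t)) (g (t))))) (h (g (q (g (t)) (h (u) (u)))) (g (q (g (t)) (h (u) (u))))))

1. (q (g (m (t) (q (g (q (u) (f))) (h (g (m (t) (t))) (g (m (t) (t))))))) (h (g (q (g (t)) (h (u) (u)))) (g (m (t) (q (g (m (t) (t))) (h (u) (u)))))))  →  (q (g (q (g (q (u) (f))) (h (g (m (t) (t))) (g (m (t) (t)))))) (h (g (q (g (t)) (h (u) (u)))) (g (m (t) (q (g (m (t) (t))) (h (u) (u)))))))
2. (q (g (q (g (q (u) (f))) (h (g (m (t) (t))) (g (m (t) (t)))))) (h (g (q (g (t)) (h (u) (u)))) (g (m (t) (q (g (m (t) (t))) (h (u) (u)))))))  →  (q (g (q (g (q (u) (f))) (h (g (t)) (g (m (t) (t)))))) (h (g (q (g (t)) (h (u) (u)))) (g (m (t) (q (g (m (t) (t))) (h (u) (u)))))))
3. (q (g (q (g (q (u) (f))) (h (g (t)) (g (m (t) (t)))))) (h (g (q (g (t)) (h (u) (u)))) (g (m (t) (q (g (m (t) (t))) (h (u) (u)))))))  →  (q (g (q (g (q (u) (f))) (h (g (t)) (g (t))))) (h (g (q (g (t)) (h (u) (u)))) (g (m (t) (q (g (m (t) (t))) (h (u) (u)))))))
4. (q (g (q (g (q (u) (f))) (h (g (t)) (g (t))))) (h (g (q (g (t)) (h (u) (u)))) (g (m (t) (q (g (m (t) (t))) (h (u) (u)))))))  →  (q (g (q (g (q (u) (f))) (h (g (t)) (g (t))))) (h (g (q (g (t)) (h (u) (u)))) (g (q (g (m (t) (t))) (h (u) (u))))))
5. (q (g (q (g (q (u) (f))) (h (g (t)) (g (t))))) (h (g (q (g (t)) (h (u) (u)))) (g (q (g (m (t) (t))) (h (u) (u))))))  →  (q (g (q (g (q (u) (f))) (h (g (t)) (g (t))))) (h (g (q (g (t)) (h (u) (u)))) (g (q (g (t)) (h (u) (u))))))


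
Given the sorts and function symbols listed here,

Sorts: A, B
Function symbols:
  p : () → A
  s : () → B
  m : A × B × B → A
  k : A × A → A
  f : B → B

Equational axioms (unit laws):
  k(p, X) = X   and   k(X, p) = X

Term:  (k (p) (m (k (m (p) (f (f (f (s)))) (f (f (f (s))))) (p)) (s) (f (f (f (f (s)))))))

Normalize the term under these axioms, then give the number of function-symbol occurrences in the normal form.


1. (k (p) (m (k (m (p) (f (f (f (s)))) (f (f (f (s))))) (p)) (s) (f (f (f (f (s)))))))  →  (m (k (m (p) (f (f (f (s)))) (f (f (f (s))))) (p)) (s) (f (f (f (f (s))))))
2. (m (k (m (p) (f (f (f (s)))) (f (f (f (s))))) (p)) (s) (f (f (f (f (s))))))  →  (m (m (p) (f (f (f (s)))) (f (f (f (s))))) (s) (f (f (f (f (s))))))
normal form: (m (m (p) (f (f (f (s)))) (f (f (f (s))))) (s) (f (f (f (f (s))))))

size = 17


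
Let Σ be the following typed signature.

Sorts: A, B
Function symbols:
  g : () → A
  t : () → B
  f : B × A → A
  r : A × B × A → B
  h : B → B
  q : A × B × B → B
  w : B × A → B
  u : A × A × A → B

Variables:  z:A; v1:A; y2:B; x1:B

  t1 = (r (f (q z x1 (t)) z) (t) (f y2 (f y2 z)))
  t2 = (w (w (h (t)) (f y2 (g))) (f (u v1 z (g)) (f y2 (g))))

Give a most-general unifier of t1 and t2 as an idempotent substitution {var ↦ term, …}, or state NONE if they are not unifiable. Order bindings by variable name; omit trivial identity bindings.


NONE (not unifiable)

head clash or occurs-check failure — not unifiable


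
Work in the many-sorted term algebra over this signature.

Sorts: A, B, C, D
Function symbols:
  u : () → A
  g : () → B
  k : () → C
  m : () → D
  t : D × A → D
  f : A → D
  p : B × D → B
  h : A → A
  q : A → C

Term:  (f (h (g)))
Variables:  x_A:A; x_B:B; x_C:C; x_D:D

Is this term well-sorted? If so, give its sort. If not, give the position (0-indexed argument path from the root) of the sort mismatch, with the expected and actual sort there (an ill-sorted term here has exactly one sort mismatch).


ill-sorted at position [0, 0]: expected A, got B

    (g) : B
  (h (g)) : ✗ arg 0 at [0, 0] has sort B, expected A


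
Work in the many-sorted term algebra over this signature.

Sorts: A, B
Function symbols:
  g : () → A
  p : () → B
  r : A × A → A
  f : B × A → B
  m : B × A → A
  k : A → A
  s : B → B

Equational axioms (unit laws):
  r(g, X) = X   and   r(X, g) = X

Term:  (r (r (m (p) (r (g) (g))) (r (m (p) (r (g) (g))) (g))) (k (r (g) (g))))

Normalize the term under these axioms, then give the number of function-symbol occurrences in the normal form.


1. (r (r (m (p) (r (g) (g))) (r (m (p) (r (g) (g))) (g))) (k (r (g) (g))))  →  (r (r (m (p) (g)) (r (m (p) (r (g) (g))) (g))) (k (r (g) (g))))
2. (r (r (m (p) (g)) (r (m (p) (r (g) (g))) (g))) (k (r (g) (g))))  →  (r (r (m (p) (g)) (m (p) (r (g) (g)))) (k (r (g) (g))))
3. (r (r (m (p) (g)) (m (p) (r (g) (g)))) (k (r (g) (g))))  →  (r (r (m (p) (g)) (m (p) (g))) (k (r (g) (g))))
4. (r (r (m (p) (g)) (m (p) (g))) (k (r (g) (g))))  →  (r (r (m (p) (g)) (m (p) (g))) (k (g)))
normal form: (r (r (m (p) (g)) (m (p) (g))) (k (g)))

size = 10


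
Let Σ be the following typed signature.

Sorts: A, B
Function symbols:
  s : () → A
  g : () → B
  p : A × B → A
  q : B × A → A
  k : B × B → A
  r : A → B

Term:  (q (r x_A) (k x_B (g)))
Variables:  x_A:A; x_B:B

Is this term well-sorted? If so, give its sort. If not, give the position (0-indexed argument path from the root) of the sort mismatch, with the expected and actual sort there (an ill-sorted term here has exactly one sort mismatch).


well-sorted; sort = A

    x_A : A
  (r x_A) : B
    x_B : B
    (g) : B
  (k x_B (g)) : A
(q (r x_A) (k x_B (g))) : A


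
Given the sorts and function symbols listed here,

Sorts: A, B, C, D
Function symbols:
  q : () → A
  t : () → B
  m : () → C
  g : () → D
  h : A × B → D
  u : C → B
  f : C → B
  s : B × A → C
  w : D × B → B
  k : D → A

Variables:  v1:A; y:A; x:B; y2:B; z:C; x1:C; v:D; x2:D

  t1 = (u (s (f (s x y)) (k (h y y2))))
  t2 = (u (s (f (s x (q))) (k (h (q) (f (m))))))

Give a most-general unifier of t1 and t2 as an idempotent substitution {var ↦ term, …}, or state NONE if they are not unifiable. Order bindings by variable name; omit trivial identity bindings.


{y ↦ (q), y2 ↦ (f (m))}


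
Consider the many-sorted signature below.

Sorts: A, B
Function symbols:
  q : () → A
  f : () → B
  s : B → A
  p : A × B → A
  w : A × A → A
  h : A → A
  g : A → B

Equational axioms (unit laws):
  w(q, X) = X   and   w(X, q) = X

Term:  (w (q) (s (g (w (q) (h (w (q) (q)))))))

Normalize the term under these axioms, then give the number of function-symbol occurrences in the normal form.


size = 4

1. (w (q) (s (g (w (q) (h (w (q) (q)))))))  →  (s (g (w (q) (h (w (q) (q))))))
2. (s (g (w (q) (h (w (q) (q))))))  →  (s (g (h (w (q) (q)))))
3. (s (g (h (w (q) (q)))))  →  (s (g (h (q))))
normal form: (s (g (h (q))))


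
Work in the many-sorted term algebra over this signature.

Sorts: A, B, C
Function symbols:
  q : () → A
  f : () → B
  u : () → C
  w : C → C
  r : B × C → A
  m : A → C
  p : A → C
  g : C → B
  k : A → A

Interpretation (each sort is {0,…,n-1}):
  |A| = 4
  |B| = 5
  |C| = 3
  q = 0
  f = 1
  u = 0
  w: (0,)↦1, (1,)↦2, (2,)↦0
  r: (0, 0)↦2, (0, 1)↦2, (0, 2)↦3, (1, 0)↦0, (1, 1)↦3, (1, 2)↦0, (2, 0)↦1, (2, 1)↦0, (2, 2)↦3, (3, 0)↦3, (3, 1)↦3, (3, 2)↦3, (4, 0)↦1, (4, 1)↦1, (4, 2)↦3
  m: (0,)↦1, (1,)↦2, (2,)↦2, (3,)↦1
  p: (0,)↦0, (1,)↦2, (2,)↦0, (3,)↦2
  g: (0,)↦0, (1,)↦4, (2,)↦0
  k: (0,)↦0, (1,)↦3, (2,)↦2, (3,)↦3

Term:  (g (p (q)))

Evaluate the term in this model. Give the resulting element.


value = 0

  q = 0
  (p (q)) = p(0,) = 0
  (g (p (q))) = g(0,) = 0


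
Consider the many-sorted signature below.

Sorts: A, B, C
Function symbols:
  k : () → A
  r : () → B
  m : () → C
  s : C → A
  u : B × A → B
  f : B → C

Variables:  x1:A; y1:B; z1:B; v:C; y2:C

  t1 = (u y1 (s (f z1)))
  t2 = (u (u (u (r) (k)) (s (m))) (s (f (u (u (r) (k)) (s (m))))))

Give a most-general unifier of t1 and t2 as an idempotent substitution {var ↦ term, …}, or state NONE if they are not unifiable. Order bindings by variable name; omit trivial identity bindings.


{y1 ↦ (u (u (r) (k)) (s (m))), z1 ↦ (u (u (r) (k)) (s (m)))}


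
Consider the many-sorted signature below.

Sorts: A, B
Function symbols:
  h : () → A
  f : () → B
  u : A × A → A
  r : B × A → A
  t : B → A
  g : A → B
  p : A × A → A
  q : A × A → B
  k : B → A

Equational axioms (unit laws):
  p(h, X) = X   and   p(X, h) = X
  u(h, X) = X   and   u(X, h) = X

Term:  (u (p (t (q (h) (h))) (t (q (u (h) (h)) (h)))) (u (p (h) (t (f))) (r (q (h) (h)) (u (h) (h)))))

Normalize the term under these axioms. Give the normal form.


normal form = (u (p (t (q (h) (h))) (t (q (h) (h)))) (u (t (f)) (r (q (h) (h)) (h))))

1. (u (p (t (q (h) (h))) (t (q (u (h) (h)) (h)))) (u (p (h) (t (f))) (r (q (h) (h)) (u (h) (h)))))  →  (u (p (t (q (h) (h))) (t (q (h) (h)))) (u (p (h) (t (f))) (r (q (h) (h)) (u (h) (h)))))
2. (u (p (t (q (h) (h))) (t (q (h) (h)))) (u (p (h) (t (f))) (r (q (h) (h)) (u (h) (h)))))  →  (u (p (t (q (h) (h))) (t (q (h) (h)))) (u (t (f)) (r (q (h) (h)) (u (h) (h)))))
3. (u (p (t (q (h) (h))) (t (q (h) (h)))) (u (t (f)) (r (q (h) (h)) (u (h) (h)))))  →  (u (p (t (q (h) (h))) (t (q (h) (h)))) (u (t (f)) (r (q (h) (h)) (h))))


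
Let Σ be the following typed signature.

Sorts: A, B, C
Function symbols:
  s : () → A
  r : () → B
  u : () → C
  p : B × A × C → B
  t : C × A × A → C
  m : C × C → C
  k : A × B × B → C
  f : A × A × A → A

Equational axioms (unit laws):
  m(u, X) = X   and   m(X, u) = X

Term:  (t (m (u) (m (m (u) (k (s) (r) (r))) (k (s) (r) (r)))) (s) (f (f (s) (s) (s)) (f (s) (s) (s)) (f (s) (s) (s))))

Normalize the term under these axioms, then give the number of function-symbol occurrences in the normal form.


1. (t (m (u) (m (m (u) (k (s) (r) (r))) (k (s) (r) (r)))) (s) (f (f (s) (s) (s)) (f (s) (s) (s)) (f (s) (s) (s))))  →  (t (m (m (u) (k (s) (r) (r))) (k (s) (r) (r))) (s) (f (f (s) (s) (s)) (f (s) (s) (s)) (f (s) (s) (s))))
2. (t (m (m (u) (k (s) (r) (r))) (k (s) (r) (r))) (s) (f (f (s) (s) (s)) (f (s) (s) (s)) (f (s) (s) (s))))  →  (t (m (k (s) (r) (r)) (k (s) (r) (r))) (s) (f (f (s) (s) (s)) (f (s) (s) (s)) (f (s) (s) (s))))
normal form: (t (m (k (s) (r) (r)) (k (s) (r) (r))) (s) (f (f (s) (s) (s)) (f (s) (s) (s)) (f (s) (s) (s))))

size = 24


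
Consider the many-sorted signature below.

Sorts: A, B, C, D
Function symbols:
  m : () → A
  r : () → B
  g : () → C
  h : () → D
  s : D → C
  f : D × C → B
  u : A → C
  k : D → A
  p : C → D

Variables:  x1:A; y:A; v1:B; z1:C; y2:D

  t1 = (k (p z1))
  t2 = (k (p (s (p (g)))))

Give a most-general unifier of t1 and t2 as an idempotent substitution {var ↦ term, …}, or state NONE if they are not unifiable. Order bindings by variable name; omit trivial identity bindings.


{z1 ↦ (s (p (g)))}


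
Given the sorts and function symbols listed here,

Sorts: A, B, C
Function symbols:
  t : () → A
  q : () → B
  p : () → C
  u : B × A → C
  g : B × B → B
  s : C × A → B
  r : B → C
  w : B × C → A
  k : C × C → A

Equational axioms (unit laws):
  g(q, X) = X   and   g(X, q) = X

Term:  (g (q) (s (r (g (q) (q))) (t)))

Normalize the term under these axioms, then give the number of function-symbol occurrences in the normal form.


1. (g (q) (s (r (g (q) (q))) (t)))  →  (s (r (g (q) (q))) (t))
2. (s (r (g (q) (q))) (t))  →  (s (r (q)) (t))
normal form: (s (r (q)) (t))

size = 4


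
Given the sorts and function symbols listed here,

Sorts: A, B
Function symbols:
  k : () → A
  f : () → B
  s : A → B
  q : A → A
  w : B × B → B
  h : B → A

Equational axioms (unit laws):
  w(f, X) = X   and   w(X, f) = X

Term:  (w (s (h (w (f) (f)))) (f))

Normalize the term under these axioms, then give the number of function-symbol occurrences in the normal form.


size = 3

1. (w (s (h (w (f) (f)))) (f))  →  (s (h (w (f) (f))))
2. (s (h (w (f) (f))))  →  (s (h (f)))
normal form: (s (h (f)))


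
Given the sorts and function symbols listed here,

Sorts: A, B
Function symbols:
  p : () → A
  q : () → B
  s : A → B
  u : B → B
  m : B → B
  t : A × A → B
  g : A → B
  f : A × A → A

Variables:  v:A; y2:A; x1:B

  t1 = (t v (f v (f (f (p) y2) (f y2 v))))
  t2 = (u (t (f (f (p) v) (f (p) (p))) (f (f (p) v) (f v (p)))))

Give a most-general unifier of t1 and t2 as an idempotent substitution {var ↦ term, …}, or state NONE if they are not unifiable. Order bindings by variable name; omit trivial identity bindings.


NONE (not unifiable)

head clash or occurs-check failure — not unifiable


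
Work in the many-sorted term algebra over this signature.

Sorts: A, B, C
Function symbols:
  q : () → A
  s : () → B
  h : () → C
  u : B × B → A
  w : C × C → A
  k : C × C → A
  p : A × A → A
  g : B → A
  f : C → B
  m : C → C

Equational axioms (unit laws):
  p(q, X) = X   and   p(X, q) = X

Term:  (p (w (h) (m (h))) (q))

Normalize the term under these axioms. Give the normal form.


normal form = (w (h) (m (h)))

1. (p (w (h) (m (h))) (q))  →  (w (h) (m (h)))


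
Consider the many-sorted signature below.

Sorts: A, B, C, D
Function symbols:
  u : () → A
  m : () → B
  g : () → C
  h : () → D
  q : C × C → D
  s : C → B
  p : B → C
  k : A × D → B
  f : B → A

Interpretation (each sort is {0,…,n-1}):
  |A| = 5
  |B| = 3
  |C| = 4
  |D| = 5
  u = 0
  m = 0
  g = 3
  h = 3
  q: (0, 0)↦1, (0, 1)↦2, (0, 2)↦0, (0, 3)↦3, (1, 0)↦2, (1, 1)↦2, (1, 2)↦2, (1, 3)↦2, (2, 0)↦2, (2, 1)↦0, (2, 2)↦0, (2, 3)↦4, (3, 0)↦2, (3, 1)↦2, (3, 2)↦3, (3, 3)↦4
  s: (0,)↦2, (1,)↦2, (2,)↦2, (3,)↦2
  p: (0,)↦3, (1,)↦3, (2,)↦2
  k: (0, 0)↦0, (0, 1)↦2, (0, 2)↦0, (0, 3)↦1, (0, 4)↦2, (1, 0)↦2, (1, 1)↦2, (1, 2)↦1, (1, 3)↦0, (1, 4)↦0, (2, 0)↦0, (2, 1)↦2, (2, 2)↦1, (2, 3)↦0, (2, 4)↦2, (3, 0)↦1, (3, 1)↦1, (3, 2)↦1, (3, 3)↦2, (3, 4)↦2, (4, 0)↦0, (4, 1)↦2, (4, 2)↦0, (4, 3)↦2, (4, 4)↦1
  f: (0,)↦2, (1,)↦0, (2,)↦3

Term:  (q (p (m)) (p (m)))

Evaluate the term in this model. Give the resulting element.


value = 4

  m = 0
  (p (m)) = p(0,) = 3
  m = 0
  (p (m)) = p(0,) = 3
  (q (p (m)) (p (m))) = q(3, 3) = 4


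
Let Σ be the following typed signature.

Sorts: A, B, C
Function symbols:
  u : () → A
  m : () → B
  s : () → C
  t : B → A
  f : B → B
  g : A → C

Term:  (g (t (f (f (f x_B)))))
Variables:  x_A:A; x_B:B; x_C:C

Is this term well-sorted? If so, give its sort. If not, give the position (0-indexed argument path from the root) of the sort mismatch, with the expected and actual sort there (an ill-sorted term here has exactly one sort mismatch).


          x_B : B
        (f x_B) : B
      (f (f x_B)) : B
    (f (f (f x_B))) : B
  (t (f (f (f x_B)))) : A
(g (t (f (f (f x_B))))) : C

well-sorted; sort = C


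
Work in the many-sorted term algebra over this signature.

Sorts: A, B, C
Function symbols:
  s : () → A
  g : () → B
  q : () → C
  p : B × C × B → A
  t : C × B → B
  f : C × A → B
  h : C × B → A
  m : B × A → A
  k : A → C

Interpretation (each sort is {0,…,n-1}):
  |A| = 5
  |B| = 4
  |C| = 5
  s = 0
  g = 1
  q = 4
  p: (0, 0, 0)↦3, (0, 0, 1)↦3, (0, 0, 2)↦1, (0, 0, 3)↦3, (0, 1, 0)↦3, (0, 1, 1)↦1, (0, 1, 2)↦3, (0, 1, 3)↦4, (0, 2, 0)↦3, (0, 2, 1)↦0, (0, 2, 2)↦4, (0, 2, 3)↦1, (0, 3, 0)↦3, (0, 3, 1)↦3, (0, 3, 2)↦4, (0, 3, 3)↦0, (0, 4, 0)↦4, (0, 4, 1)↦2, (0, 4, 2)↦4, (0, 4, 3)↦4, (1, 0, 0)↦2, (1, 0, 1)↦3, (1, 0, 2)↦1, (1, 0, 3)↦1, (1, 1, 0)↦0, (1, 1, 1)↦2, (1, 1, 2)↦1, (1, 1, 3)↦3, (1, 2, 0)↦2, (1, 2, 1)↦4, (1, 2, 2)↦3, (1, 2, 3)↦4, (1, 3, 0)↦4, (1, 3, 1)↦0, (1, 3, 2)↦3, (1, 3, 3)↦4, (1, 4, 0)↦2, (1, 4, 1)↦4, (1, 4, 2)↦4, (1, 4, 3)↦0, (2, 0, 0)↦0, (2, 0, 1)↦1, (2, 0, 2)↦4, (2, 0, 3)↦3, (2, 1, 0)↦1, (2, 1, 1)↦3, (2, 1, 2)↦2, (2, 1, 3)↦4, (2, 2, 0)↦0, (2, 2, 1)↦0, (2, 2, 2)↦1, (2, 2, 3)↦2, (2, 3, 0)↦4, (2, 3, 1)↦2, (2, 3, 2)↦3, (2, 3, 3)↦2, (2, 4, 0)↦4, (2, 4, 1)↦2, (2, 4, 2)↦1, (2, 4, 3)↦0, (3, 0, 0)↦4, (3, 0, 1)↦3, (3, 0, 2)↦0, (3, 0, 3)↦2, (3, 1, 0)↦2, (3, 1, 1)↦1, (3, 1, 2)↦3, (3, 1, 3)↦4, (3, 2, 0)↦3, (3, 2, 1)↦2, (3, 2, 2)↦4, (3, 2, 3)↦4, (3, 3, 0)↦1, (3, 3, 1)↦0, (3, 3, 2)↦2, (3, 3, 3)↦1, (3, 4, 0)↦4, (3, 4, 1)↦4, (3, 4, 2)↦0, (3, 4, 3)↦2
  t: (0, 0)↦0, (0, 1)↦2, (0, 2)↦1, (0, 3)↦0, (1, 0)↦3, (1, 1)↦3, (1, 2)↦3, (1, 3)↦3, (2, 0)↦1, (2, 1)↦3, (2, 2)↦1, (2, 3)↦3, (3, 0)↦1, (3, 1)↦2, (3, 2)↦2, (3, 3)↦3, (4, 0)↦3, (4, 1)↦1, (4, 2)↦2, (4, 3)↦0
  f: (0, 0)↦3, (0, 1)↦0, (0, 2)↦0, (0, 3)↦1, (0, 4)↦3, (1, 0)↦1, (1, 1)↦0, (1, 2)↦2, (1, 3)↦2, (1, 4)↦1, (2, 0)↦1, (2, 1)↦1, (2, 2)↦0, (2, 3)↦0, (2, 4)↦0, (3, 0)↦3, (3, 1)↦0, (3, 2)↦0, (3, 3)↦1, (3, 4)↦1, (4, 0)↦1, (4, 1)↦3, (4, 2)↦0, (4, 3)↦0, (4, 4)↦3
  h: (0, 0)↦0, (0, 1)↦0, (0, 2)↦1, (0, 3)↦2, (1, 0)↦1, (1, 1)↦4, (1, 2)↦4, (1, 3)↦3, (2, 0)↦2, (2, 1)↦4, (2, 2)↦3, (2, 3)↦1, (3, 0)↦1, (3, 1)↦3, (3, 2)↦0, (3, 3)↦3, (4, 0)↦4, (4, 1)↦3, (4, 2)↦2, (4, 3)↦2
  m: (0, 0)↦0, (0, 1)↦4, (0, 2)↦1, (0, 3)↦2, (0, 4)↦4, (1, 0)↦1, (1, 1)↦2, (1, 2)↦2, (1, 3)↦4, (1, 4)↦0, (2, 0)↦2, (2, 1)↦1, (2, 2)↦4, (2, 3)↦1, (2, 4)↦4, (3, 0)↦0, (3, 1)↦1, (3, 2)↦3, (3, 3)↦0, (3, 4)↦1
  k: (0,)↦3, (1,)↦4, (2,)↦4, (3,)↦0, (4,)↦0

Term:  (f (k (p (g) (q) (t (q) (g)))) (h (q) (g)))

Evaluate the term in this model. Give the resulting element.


  g = 1
  q = 4
  q = 4
  g = 1
  (t (q) (g)) = t(4, 1) = 1
  (p (g) (q) (t (q) (g))) = p(1, 4, 1) = 4
  (k (p (g) (q) (t (q) (g)))) = k(4,) = 0
  q = 4
  g = 1
  (h (q) (g)) = h(4, 1) = 3
  (f (k (p (g) (q) (t (q) (g)))) (h (q) (g))) = f(0, 3) = 1

value = 1


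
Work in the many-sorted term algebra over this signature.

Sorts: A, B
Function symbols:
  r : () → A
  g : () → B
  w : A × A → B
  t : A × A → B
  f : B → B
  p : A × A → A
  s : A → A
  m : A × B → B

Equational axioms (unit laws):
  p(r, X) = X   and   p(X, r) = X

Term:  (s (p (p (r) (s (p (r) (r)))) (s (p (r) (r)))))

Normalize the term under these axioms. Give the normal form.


1. (s (p (p (r) (s (p (r) (r)))) (s (p (r) (r)))))  →  (s (p (s (p (r) (r))) (s (p (r) (r)))))
2. (s (p (s (p (r) (r))) (s (p (r) (r)))))  →  (s (p (s (r)) (s (p (r) (r)))))
3. (s (p (s (r)) (s (p (r) (r)))))  →  (s (p (s (r)) (s (r))))

normal form = (s (p (s (r)) (s (r))))


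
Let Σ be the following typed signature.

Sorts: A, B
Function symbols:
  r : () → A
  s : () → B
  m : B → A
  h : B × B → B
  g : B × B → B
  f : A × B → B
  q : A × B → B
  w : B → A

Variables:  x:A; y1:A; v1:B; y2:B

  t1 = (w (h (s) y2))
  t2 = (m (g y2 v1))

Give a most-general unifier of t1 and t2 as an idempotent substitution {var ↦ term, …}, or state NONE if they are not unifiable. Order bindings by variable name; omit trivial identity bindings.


NONE (not unifiable)

head clash or occurs-check failure — not unifiable


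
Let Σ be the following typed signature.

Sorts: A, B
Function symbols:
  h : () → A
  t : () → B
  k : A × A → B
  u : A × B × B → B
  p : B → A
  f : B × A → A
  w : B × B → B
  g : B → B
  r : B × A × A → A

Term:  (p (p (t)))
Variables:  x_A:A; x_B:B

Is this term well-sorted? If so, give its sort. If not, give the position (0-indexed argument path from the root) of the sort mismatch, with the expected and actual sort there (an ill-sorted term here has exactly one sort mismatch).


ill-sorted at position [0]: expected B, got A

    (t) : B
  (p (t)) : A
(p (p (t))) : ✗ arg 0 at [0] has sort A, expected B


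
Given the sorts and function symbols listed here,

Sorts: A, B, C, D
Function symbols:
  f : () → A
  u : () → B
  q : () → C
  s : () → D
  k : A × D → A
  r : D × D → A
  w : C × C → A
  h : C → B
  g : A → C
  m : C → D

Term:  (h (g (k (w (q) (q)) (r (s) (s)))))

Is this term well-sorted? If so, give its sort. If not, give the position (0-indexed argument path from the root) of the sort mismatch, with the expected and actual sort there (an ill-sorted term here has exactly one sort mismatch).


ill-sorted at position [0, 0, 1]: expected D, got A

        (q) : C
        (q) : C
      (w (q) (q)) : A
        (s) : D
        (s) : D
      (r (s) (s)) : A
    (k (w (q) (q)) (r (s) (s))) : ✗ arg 1 at [0, 0, 1] has sort A, expected D


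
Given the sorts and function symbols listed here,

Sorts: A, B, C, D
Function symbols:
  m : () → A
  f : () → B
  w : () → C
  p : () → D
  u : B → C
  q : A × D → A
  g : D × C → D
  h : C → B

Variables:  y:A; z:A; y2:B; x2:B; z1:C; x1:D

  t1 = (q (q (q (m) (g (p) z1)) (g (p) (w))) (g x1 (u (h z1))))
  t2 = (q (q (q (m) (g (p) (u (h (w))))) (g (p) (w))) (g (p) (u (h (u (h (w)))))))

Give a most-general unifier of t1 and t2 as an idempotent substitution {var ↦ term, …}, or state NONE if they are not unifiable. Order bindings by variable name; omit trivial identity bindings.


{x1 ↦ (p), z1 ↦ (u (h (w)))}


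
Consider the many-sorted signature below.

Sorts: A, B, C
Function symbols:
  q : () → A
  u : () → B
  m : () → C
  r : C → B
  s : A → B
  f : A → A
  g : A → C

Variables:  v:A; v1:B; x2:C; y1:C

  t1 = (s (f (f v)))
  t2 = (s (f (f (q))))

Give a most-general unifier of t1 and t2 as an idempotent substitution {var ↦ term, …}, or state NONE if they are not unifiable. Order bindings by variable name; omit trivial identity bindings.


{v ↦ (q)}


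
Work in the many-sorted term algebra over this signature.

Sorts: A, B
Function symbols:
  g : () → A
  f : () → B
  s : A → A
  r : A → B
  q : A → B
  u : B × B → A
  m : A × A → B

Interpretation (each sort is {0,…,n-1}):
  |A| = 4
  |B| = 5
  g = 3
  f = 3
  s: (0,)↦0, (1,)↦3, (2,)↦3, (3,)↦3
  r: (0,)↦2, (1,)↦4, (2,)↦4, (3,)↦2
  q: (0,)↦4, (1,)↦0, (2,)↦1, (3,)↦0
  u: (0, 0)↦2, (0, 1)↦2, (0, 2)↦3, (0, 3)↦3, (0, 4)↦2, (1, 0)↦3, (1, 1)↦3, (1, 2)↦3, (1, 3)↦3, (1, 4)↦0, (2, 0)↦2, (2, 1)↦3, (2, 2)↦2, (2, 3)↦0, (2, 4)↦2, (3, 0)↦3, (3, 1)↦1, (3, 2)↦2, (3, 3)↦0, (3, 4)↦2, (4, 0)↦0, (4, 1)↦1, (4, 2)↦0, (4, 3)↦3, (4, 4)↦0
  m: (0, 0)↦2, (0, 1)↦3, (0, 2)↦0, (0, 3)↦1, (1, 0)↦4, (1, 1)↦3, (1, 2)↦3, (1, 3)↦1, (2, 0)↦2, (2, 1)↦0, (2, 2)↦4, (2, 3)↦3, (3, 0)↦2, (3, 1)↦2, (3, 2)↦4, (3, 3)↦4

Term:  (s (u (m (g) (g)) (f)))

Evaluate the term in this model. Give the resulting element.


  g = 3
  g = 3
  (m (g) (g)) = m(3, 3) = 4
  f = 3
  (u (m (g) (g)) (f)) = u(4, 3) = 3
  (s (u (m (g) (g)) (f))) = s(3,) = 3

value = 3


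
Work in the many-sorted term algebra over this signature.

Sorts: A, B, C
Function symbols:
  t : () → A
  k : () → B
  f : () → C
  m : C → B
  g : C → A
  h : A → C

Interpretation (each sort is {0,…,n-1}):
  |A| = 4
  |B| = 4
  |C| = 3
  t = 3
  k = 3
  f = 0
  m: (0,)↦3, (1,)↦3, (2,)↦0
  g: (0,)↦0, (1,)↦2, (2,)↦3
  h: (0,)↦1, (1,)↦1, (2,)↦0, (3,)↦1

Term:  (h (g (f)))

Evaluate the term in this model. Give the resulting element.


  f = 0
  (g (f)) = g(0,) = 0
  (h (g (f))) = h(0,) = 1

value = 1


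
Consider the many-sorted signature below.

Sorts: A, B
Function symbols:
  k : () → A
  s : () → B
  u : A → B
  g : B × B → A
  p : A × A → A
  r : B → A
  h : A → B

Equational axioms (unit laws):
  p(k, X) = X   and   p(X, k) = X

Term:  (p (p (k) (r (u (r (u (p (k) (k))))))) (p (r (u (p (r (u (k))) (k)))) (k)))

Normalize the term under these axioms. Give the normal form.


1. (p (p (k) (r (u (r (u (p (k) (k))))))) (p (r (u (p (r (u (k))) (k)))) (k)))  →  (p (r (u (r (u (p (k) (k)))))) (p (r (u (p (r (u (k))) (k)))) (k)))
2. (p (r (u (r (u (p (k) (k)))))) (p (r (u (p (r (u (k))) (k)))) (k)))  →  (p (r (u (r (u (k))))) (p (r (u (p (r (u (k))) (k)))) (k)))
3. (p (r (u (r (u (k))))) (p (r (u (p (r (u (k))) (k)))) (k)))  →  (p (r (u (r (u (k))))) (r (u (p (r (u (k))) (k)))))
4. (p (r (u (r (u (k))))) (r (u (p (r (u (k))) (k)))))  →  (p (r (u (r (u (k))))) (r (u (r (u (k))))))

normal form = (p (r (u (r (u (k))))) (r (u (r (u (k))))))


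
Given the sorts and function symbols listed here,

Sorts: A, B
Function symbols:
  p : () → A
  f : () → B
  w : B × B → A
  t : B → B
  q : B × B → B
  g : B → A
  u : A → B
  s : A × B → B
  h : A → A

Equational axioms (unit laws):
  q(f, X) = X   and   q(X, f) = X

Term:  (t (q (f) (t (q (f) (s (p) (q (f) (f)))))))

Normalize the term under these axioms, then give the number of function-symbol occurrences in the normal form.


size = 5

1. (t (q (f) (t (q (f) (s (p) (q (f) (f)))))))  →  (t (t (q (f) (s (p) (q (f) (f))))))
2. (t (t (q (f) (s (p) (q (f) (f))))))  →  (t (t (s (p) (q (f) (f)))))
3. (t (t (s (p) (q (f) (f)))))  →  (t (t (s (p) (f))))
normal form: (t (t (s (p) (f))))


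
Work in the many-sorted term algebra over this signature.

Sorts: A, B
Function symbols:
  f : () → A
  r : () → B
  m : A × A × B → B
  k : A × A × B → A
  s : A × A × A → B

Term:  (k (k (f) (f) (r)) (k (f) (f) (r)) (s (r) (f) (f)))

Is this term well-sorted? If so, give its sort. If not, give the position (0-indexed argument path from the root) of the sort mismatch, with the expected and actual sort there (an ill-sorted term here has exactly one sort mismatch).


    (f) : A
    (f) : A
    (r) : B
  (k (f) (f) (r)) : A
    (f) : A
    (f) : A
    (r) : B
  (k (f) (f) (r)) : A
    (r) : B
    (f) : A
    (f) : A
  (s (r) (f) (f)) : ✗ arg 0 at [2, 0] has sort B, expected A

ill-sorted at position [2, 0]: expected A, got B


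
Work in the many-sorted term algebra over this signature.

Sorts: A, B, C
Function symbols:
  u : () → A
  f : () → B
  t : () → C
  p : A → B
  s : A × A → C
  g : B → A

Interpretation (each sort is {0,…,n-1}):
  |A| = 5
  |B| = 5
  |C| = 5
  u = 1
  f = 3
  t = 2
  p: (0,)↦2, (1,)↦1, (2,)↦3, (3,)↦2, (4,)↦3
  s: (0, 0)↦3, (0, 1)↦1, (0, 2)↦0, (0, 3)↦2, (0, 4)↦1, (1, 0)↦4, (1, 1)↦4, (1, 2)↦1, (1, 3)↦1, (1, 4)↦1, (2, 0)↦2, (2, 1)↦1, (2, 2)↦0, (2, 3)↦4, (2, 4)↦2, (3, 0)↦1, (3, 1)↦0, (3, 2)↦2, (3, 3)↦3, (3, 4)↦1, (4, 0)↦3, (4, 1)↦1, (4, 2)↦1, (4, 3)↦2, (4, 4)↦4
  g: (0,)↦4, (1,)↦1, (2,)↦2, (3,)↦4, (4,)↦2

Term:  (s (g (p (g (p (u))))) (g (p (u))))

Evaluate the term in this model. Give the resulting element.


  u = 1
  (p (u)) = p(1,) = 1
  (g (p (u))) = g(1,) = 1
  (p (g (p (u)))) = p(1,) = 1
  (g (p (g (p (u))))) = g(1,) = 1
  u = 1
  (p (u)) = p(1,) = 1
  (g (p (u))) = g(1,) = 1
  (s (g (p (g (p (u))))) (g (p (u)))) = s(1, 1) = 4

value = 4


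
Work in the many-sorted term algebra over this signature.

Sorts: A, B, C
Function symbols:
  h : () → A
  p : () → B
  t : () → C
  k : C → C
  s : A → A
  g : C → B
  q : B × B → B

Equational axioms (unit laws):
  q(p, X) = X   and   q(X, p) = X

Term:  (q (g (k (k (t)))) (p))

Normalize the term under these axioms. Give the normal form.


1. (q (g (k (k (t)))) (p))  →  (g (k (k (t))))

normal form = (g (k (k (t))))


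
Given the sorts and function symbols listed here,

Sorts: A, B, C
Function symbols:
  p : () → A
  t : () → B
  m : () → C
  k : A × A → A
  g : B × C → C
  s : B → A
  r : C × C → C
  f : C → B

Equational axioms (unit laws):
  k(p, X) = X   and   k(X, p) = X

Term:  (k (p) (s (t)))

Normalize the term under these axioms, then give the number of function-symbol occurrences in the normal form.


1. (k (p) (s (t)))  →  (s (t))
normal form: (s (t))

size = 2


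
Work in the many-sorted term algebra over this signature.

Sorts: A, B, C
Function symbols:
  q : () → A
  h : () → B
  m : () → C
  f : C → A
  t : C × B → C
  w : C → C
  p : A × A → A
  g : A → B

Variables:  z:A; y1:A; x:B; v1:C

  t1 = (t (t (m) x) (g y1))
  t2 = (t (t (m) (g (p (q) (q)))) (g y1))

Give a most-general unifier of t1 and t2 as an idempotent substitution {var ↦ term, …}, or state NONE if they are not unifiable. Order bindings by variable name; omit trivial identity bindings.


{x ↦ (g (p (q) (q)))}
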